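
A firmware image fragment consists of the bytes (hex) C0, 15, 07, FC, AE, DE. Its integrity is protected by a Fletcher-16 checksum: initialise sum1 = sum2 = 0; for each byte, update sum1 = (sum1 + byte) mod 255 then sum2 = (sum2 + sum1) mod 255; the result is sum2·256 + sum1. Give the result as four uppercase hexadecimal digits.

3D67

Running sums (mod 255):
  after byte 0 (C0): sum1=192, sum2=192
  after byte 1 (15): sum1=213, sum2=150
  after byte 2 (07): sum1=220, sum2=115
  after byte 3 (FC): sum1=217, sum2=77
  after byte 4 (AE): sum1=136, sum2=213
  after byte 5 (DE): sum1=103, sum2=61
Checksum = sum2·256 + sum1 = 61·256 + 103 = 15719 = 0x3D67.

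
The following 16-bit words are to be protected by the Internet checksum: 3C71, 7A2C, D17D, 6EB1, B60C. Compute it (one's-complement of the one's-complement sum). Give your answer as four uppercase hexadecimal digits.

One's-complement addition (fold any carry out of bit 15 back into bit 0):
  0x3C71 + 0x7A2C = 0x0B69D
  0xB69D + 0xD17D = 0x1881A → wrap carry → 0x881B
  0x881B + 0x6EB1 = 0x0F6CC
  0xF6CC + 0xB60C = 0x1ACD8 → wrap carry → 0xACD9
One's-complement sum = 0xACD9.
Checksum = ~0xACD9 & 0xFFFF = 0x5326.

5326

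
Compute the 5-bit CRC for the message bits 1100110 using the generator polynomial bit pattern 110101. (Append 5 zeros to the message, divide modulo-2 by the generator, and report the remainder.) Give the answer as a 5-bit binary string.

11101

Append 5 zeros: 110011000000. Divide by 110101 (XOR where the leading bit is 1):
  pos 0: 110011 XOR 110101 = 000110
  pos 3: 110000 XOR 110101 = 000101
  pos 6: 101000 XOR 110101 = 011101
Remainder (last 5 bits) = 11101. This is the CRC / FCS.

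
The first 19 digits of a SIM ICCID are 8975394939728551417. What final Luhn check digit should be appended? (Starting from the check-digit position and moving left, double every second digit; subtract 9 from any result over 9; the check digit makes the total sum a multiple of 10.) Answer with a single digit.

2

Partial digits right→left: 7 1 4 1 5 5 8 2 7 9 3 9 4 9 3 5 7 9 8
Double every second digit counting from the check-digit position (so the 1st, 3rd, 5th, ... of the partial from the right).
  doubled (with −9 where >9): 5 8 1 7 5 6 8 6 5 7 → sum 58
  kept as-is: 1 1 5 2 9 9 9 5 9 → sum 50
Total = 58 + 50 = 108.
Check digit = (10 − (108 mod 10)) mod 10 = 2.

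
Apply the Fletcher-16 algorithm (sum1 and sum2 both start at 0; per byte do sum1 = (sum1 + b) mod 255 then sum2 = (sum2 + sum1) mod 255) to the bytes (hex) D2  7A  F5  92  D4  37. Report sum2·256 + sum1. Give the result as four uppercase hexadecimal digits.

Running sums (mod 255):
  after byte 0 (D2): sum1=210, sum2=210
  after byte 1 (7A): sum1=77, sum2=32
  after byte 2 (F5): sum1=67, sum2=99
  after byte 3 (92): sum1=213, sum2=57
  after byte 4 (D4): sum1=170, sum2=227
  after byte 5 (37): sum1=225, sum2=197
Checksum = sum2·256 + sum1 = 197·256 + 225 = 50657 = 0xC5E1.

C5E1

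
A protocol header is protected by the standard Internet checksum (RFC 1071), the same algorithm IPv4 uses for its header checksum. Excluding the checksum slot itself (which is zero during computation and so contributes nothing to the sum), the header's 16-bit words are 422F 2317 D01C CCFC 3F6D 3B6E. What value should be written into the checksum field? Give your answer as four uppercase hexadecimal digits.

82C4

One's-complement addition (fold any carry out of bit 15 back into bit 0):
  0x422F + 0x2317 = 0x06546
  0x6546 + 0xD01C = 0x13562 → wrap carry → 0x3563
  0x3563 + 0xCCFC = 0x1025F → wrap carry → 0x0260
  0x0260 + 0x3F6D = 0x041CD
  0x41CD + 0x3B6E = 0x07D3B
One's-complement sum = 0x7D3B.
Checksum = ~0x7D3B & 0xFFFF = 0x82C4.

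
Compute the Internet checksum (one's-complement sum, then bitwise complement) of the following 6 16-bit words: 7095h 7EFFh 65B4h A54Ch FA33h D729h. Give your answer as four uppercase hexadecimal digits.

One's-complement addition (fold any carry out of bit 15 back into bit 0):
  0x7095 + 0x7EFF = 0x0EF94
  0xEF94 + 0x65B4 = 0x15548 → wrap carry → 0x5549
  0x5549 + 0xA54C = 0x0FA95
  0xFA95 + 0xFA33 = 0x1F4C8 → wrap carry → 0xF4C9
  0xF4C9 + 0xD729 = 0x1CBF2 → wrap carry → 0xCBF3
One's-complement sum = 0xCBF3.
Checksum = ~0xCBF3 & 0xFFFF = 0x340C.

340C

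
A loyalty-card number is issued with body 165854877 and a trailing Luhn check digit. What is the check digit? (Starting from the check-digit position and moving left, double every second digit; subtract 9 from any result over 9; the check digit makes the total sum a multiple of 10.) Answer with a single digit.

9

Partial digits right→left: 7 7 8 4 5 8 5 6 1
Double every second digit counting from the check-digit position (so the 1st, 3rd, 5th, ... of the partial from the right).
  doubled (with −9 where >9): 5 7 1 1 2 → sum 16
  kept as-is: 7 4 8 6 → sum 25
Total = 16 + 25 = 41.
Check digit = (10 − (41 mod 10)) mod 10 = 9.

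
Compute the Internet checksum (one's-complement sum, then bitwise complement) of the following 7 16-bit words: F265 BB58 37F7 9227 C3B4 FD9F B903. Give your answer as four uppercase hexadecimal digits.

One's-complement addition (fold any carry out of bit 15 back into bit 0):
  0xF265 + 0xBB58 = 0x1ADBD → wrap carry → 0xADBE
  0xADBE + 0x37F7 = 0x0E5B5
  0xE5B5 + 0x9227 = 0x177DC → wrap carry → 0x77DD
  0x77DD + 0xC3B4 = 0x13B91 → wrap carry → 0x3B92
  0x3B92 + 0xFD9F = 0x13931 → wrap carry → 0x3932
  0x3932 + 0xB903 = 0x0F235
One's-complement sum = 0xF235.
Checksum = ~0xF235 & 0xFFFF = 0x0DCA.

0DCA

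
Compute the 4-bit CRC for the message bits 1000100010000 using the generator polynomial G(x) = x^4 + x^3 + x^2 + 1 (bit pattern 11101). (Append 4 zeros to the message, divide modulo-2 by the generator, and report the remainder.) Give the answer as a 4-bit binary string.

0001

Append 4 zeros: 10001000100000000. Divide by 11101 (XOR where the leading bit is 1):
  pos 0: 10001 XOR 11101 = 01100
  pos 1: 11000 XOR 11101 = 00101
  pos 3: 10100 XOR 11101 = 01001
  pos 4: 10011 XOR 11101 = 01110
  pos 5: 11100 XOR 11101 = 00001
  pos 9: 10000 XOR 11101 = 01101
  pos 10: 11010 XOR 11101 = 00111
  pos 12: 11100 XOR 11101 = 00001
Remainder (last 4 bits) = 0001. This is the CRC / FCS.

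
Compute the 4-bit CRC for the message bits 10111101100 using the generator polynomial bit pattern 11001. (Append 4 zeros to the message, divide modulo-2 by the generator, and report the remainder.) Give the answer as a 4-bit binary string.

Append 4 zeros: 101111011000000. Divide by 11001 (XOR where the leading bit is 1):
  pos 0: 10111 XOR 11001 = 01110
  pos 1: 11101 XOR 11001 = 00100
  pos 3: 10001 XOR 11001 = 01000
  pos 4: 10001 XOR 11001 = 01000
  pos 5: 10000 XOR 11001 = 01001
  pos 6: 10010 XOR 11001 = 01011
  pos 7: 10110 XOR 11001 = 01111
  pos 8: 11110 XOR 11001 = 00111
  pos 10: 11100 XOR 11001 = 00101
Remainder (last 4 bits) = 0101. This is the CRC / FCS.

0101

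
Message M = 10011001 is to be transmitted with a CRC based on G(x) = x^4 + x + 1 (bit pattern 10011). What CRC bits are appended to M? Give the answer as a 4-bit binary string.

Append 4 zeros: 100110010000. Divide by 10011 (XOR where the leading bit is 1):
  pos 0: 10011 XOR 10011 = 00000
  pos 7: 10000 XOR 10011 = 00011
Remainder (last 4 bits) = 0011. This is the CRC / FCS.

0011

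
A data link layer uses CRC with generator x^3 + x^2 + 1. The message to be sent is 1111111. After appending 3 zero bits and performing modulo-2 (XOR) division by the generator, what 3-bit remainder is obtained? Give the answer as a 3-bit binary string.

000

Append 3 zeros: 1111111000. Divide by 1101 (XOR where the leading bit is 1):
  pos 0: 1111 XOR 1101 = 0010
  pos 2: 1011 XOR 1101 = 0110
  pos 3: 1101 XOR 1101 = 0000
Remainder (last 3 bits) = 000. This is the CRC / FCS.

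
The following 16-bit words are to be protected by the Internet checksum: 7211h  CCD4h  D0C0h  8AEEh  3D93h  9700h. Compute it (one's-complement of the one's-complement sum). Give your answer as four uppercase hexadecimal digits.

One's-complement addition (fold any carry out of bit 15 back into bit 0):
  0x7211 + 0xCCD4 = 0x13EE5 → wrap carry → 0x3EE6
  0x3EE6 + 0xD0C0 = 0x10FA6 → wrap carry → 0x0FA7
  0x0FA7 + 0x8AEE = 0x09A95
  0x9A95 + 0x3D93 = 0x0D828
  0xD828 + 0x9700 = 0x16F28 → wrap carry → 0x6F29
One's-complement sum = 0x6F29.
Checksum = ~0x6F29 & 0xFFFF = 0x90D6.

90D6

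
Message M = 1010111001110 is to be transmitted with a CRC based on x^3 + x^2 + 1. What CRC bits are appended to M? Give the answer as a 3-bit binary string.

Append 3 zeros: 1010111001110000. Divide by 1101 (XOR where the leading bit is 1):
  pos 0: 1010 XOR 1101 = 0111
  pos 1: 1111 XOR 1101 = 0010
  pos 3: 1011 XOR 1101 = 0110
  pos 4: 1100 XOR 1101 = 0001
  pos 7: 1011 XOR 1101 = 0110
  pos 8: 1101 XOR 1101 = 0000
Remainder (last 3 bits) = 000. This is the CRC / FCS.

000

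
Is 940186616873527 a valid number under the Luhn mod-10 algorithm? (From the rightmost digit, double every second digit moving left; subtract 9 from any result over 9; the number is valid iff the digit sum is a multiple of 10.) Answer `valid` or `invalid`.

From the right, keep odd positions and double even positions (subtract 9 from any doubled value over 9):
  doubled (positions 2,4,...): 4 6 7 2 3 2 8 → sum 32
  kept (positions 1,3,...): 7 5 7 6 6 8 0 9 → sum 48
Total = 80.
80 mod 10 = 0, so the number is valid.

valid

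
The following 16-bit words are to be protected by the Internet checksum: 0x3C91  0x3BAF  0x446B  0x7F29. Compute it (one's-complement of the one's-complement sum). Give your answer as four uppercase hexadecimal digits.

One's-complement addition (fold any carry out of bit 15 back into bit 0):
  0x3C91 + 0x3BAF = 0x07840
  0x7840 + 0x446B = 0x0BCAB
  0xBCAB + 0x7F29 = 0x13BD4 → wrap carry → 0x3BD5
One's-complement sum = 0x3BD5.
Checksum = ~0x3BD5 & 0xFFFF = 0xC42A.

C42A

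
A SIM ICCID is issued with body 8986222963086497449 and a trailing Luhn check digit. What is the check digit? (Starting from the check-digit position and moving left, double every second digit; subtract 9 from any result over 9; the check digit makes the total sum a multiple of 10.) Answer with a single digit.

Partial digits right→left: 9 4 4 7 9 4 6 8 0 3 6 9 2 2 2 6 8 9 8
Double every second digit counting from the check-digit position (so the 1st, 3rd, 5th, ... of the partial from the right).
  doubled (with −9 where >9): 9 8 9 3 0 3 4 4 7 7 → sum 54
  kept as-is: 4 7 4 8 3 9 2 6 9 → sum 52
Total = 54 + 52 = 106.
Check digit = (10 − (106 mod 10)) mod 10 = 4.

4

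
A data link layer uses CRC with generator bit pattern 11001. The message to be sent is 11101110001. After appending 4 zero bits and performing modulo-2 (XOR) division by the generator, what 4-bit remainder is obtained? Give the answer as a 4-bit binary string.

0001

Append 4 zeros: 111011100010000. Divide by 11001 (XOR where the leading bit is 1):
  pos 0: 11101 XOR 11001 = 00100
  pos 2: 10011 XOR 11001 = 01010
  pos 3: 10100 XOR 11001 = 01101
  pos 4: 11010 XOR 11001 = 00011
  pos 7: 11010 XOR 11001 = 00011
  pos 10: 11000 XOR 11001 = 00001
Remainder (last 4 bits) = 0001. This is the CRC / FCS.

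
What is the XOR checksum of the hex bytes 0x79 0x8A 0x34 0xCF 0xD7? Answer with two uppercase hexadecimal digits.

XOR the bytes together:
  start with 0x79
  0x79 ⊕ 0x8A = 0xF3
  0xF3 ⊕ 0x34 = 0xC7
  0xC7 ⊕ 0xCF = 0x08
  0x08 ⊕ 0xD7 = 0xDF

DF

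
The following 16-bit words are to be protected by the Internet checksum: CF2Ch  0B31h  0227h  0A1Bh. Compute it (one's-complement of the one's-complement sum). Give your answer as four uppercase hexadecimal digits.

1960

One's-complement addition (fold any carry out of bit 15 back into bit 0):
  0xCF2C + 0x0B31 = 0x0DA5D
  0xDA5D + 0x0227 = 0x0DC84
  0xDC84 + 0x0A1B = 0x0E69F
One's-complement sum = 0xE69F.
Checksum = ~0xE69F & 0xFFFF = 0x1960.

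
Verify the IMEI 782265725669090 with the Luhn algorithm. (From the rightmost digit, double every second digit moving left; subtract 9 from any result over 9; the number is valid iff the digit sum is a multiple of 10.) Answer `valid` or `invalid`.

From the right, keep odd positions and double even positions (subtract 9 from any doubled value over 9):
  doubled (positions 2,4,...): 9 9 3 4 1 4 7 → sum 37
  kept (positions 1,3,...): 0 0 6 5 7 6 2 7 → sum 33
Total = 70.
70 mod 10 = 0, so the number is valid.

valid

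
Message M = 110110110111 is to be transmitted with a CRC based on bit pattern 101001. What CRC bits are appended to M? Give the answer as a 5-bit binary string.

11001

Append 5 zeros: 11011011011100000. Divide by 101001 (XOR where the leading bit is 1):
  pos 0: 110110 XOR 101001 = 011111
  pos 1: 111111 XOR 101001 = 010110
  pos 2: 101101 XOR 101001 = 000100
  pos 5: 100011 XOR 101001 = 001010
  pos 7: 101010 XOR 101001 = 000011
  pos 11: 110000 XOR 101001 = 011001
Remainder (last 5 bits) = 11001. This is the CRC / FCS.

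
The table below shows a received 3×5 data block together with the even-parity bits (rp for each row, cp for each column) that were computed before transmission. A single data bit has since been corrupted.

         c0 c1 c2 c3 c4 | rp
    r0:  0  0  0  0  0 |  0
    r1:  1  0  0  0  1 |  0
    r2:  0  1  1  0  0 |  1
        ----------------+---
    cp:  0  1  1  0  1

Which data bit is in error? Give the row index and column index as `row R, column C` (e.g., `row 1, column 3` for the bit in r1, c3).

Recompute each row's even parity and compare to rp:
  r0: data parity 0, sent rp 0 → ok
  r1: data parity 0, sent rp 0 → ok
  r2: data parity 0, sent rp 1 → mismatch
Recompute each column's even parity and compare to cp:
  c0: data parity 1, sent cp 0 → mismatch
  c1: data parity 1, sent cp 1 → ok
  c2: data parity 1, sent cp 1 → ok
  c3: data parity 0, sent cp 0 → ok
  c4: data parity 1, sent cp 1 → ok
Exactly one row (r2) and one column (c0) fail → the flipped bit is at their intersection.

row 2, column 0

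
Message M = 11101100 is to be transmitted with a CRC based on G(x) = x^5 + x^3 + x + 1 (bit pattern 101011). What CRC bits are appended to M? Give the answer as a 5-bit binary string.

01101

Append 5 zeros: 1110110000000. Divide by 101011 (XOR where the leading bit is 1):
  pos 0: 111011 XOR 101011 = 010000
  pos 1: 100000 XOR 101011 = 001011
  pos 3: 101100 XOR 101011 = 000111
  pos 6: 111000 XOR 101011 = 010011
  pos 7: 100110 XOR 101011 = 001101
Remainder (last 5 bits) = 01101. This is the CRC / FCS.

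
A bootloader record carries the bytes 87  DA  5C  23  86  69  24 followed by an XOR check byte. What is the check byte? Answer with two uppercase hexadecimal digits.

E9

XOR the bytes together:
  start with 0x87
  0x87 ⊕ 0xDA = 0x5D
  0x5D ⊕ 0x5C = 0x01
  0x01 ⊕ 0x23 = 0x22
  0x22 ⊕ 0x86 = 0xA4
  0xA4 ⊕ 0x69 = 0xCD
  0xCD ⊕ 0x24 = 0xE9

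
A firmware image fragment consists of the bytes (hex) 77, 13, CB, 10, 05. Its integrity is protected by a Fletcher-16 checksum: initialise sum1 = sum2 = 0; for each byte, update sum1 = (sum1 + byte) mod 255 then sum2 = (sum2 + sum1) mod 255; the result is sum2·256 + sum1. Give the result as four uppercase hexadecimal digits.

Running sums (mod 255):
  after byte 0 (77): sum1=119, sum2=119
  after byte 1 (13): sum1=138, sum2=2
  after byte 2 (CB): sum1=86, sum2=88
  after byte 3 (10): sum1=102, sum2=190
  after byte 4 (05): sum1=107, sum2=42
Checksum = sum2·256 + sum1 = 42·256 + 107 = 10859 = 0x2A6B.

2A6B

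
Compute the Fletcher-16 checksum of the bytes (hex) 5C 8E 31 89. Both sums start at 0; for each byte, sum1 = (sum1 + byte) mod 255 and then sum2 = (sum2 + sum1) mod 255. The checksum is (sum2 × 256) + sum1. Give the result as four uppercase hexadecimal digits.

09A5

Running sums (mod 255):
  after byte 0 (5C): sum1=92, sum2=92
  after byte 1 (8E): sum1=234, sum2=71
  after byte 2 (31): sum1=28, sum2=99
  after byte 3 (89): sum1=165, sum2=9
Checksum = sum2·256 + sum1 = 9·256 + 165 = 2469 = 0x09A5.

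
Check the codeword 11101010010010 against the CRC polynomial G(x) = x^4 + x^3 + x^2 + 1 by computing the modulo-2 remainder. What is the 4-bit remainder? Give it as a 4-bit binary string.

1110

Modulo-2 division of 11101010010010 by 11101:
  pos 0: 11101 XOR 11101 = 00000
  pos 6: 10010 XOR 11101 = 01111
  pos 7: 11110 XOR 11101 = 00011
Remainder = 1110 (nonzero — an error is detected).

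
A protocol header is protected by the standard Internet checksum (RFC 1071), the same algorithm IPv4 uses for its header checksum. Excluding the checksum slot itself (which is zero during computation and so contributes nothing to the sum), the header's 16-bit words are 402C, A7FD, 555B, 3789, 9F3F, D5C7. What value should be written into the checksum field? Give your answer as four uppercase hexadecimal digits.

15EA

One's-complement addition (fold any carry out of bit 15 back into bit 0):
  0x402C + 0xA7FD = 0x0E829
  0xE829 + 0x555B = 0x13D84 → wrap carry → 0x3D85
  0x3D85 + 0x3789 = 0x0750E
  0x750E + 0x9F3F = 0x1144D → wrap carry → 0x144E
  0x144E + 0xD5C7 = 0x0EA15
One's-complement sum = 0xEA15.
Checksum = ~0xEA15 & 0xFFFF = 0x15EA.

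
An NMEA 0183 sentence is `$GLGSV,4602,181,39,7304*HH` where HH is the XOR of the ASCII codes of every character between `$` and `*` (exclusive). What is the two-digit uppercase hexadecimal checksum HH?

7B

XOR the ASCII codes of the payload characters:
  'G' = 0x47 → acc = 0x47
  'L' = 0x4C → acc = 0x0B
  'G' = 0x47 → acc = 0x4C
  'S' = 0x53 → acc = 0x1F
  'V' = 0x56 → acc = 0x49
  ',' = 0x2C → acc = 0x65
  '4' = 0x34 → acc = 0x51
  '6' = 0x36 → acc = 0x67
  '0' = 0x30 → acc = 0x57
  '2' = 0x32 → acc = 0x65
  ',' = 0x2C → acc = 0x49
  '1' = 0x31 → acc = 0x78
  '8' = 0x38 → acc = 0x40
  '1' = 0x31 → acc = 0x71
  ',' = 0x2C → acc = 0x5D
  '3' = 0x33 → acc = 0x6E
  '9' = 0x39 → acc = 0x57
  ',' = 0x2C → acc = 0x7B
  '7' = 0x37 → acc = 0x4C
  '3' = 0x33 → acc = 0x7F
  '0' = 0x30 → acc = 0x4F
  '4' = 0x34 → acc = 0x7B
Checksum = 0x7B.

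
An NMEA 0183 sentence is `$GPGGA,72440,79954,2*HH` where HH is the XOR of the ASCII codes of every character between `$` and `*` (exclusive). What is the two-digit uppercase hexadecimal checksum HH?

4B

XOR the ASCII codes of the payload characters:
  'G' = 0x47 → acc = 0x47
  'P' = 0x50 → acc = 0x17
  'G' = 0x47 → acc = 0x50
  'G' = 0x47 → acc = 0x17
  'A' = 0x41 → acc = 0x56
  ',' = 0x2C → acc = 0x7A
  '7' = 0x37 → acc = 0x4D
  '2' = 0x32 → acc = 0x7F
  '4' = 0x34 → acc = 0x4B
  '4' = 0x34 → acc = 0x7F
  '0' = 0x30 → acc = 0x4F
  ',' = 0x2C → acc = 0x63
  '7' = 0x37 → acc = 0x54
  '9' = 0x39 → acc = 0x6D
  '9' = 0x39 → acc = 0x54
  '5' = 0x35 → acc = 0x61
  '4' = 0x34 → acc = 0x55
  ',' = 0x2C → acc = 0x79
  '2' = 0x32 → acc = 0x4B
Checksum = 0x4B.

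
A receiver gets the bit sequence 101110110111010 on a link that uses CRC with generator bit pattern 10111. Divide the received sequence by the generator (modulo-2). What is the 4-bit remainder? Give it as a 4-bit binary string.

0000

Modulo-2 division of 101110110111010 by 10111:
  pos 0: 10111 XOR 10111 = 00000
  pos 6: 11011 XOR 10111 = 01100
  pos 7: 11001 XOR 10111 = 01110
  pos 8: 11100 XOR 10111 = 01011
  pos 9: 10111 XOR 10111 = 00000
Remainder = 0000 (zero — the frame passes the CRC check).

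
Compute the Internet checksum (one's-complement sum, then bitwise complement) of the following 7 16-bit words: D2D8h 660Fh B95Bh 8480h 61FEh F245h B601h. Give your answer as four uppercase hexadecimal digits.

One's-complement addition (fold any carry out of bit 15 back into bit 0):
  0xD2D8 + 0x660F = 0x138E7 → wrap carry → 0x38E8
  0x38E8 + 0xB95B = 0x0F243
  0xF243 + 0x8480 = 0x176C3 → wrap carry → 0x76C4
  0x76C4 + 0x61FE = 0x0D8C2
  0xD8C2 + 0xF245 = 0x1CB07 → wrap carry → 0xCB08
  0xCB08 + 0xB601 = 0x18109 → wrap carry → 0x810A
One's-complement sum = 0x810A.
Checksum = ~0x810A & 0xFFFF = 0x7EF5.

7EF5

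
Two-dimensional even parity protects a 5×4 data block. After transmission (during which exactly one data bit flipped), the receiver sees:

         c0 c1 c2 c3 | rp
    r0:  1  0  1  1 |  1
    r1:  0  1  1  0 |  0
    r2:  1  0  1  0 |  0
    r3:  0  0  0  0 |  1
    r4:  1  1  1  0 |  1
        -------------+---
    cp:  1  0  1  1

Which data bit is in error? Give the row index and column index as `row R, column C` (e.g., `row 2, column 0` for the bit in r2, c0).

row 3, column 2

Recompute each row's even parity and compare to rp:
  r0: data parity 1, sent rp 1 → ok
  r1: data parity 0, sent rp 0 → ok
  r2: data parity 0, sent rp 0 → ok
  r3: data parity 0, sent rp 1 → mismatch
  r4: data parity 1, sent rp 1 → ok
Recompute each column's even parity and compare to cp:
  c0: data parity 1, sent cp 1 → ok
  c1: data parity 0, sent cp 0 → ok
  c2: data parity 0, sent cp 1 → mismatch
  c3: data parity 1, sent cp 1 → ok
Exactly one row (r3) and one column (c2) fail → the flipped bit is at their intersection.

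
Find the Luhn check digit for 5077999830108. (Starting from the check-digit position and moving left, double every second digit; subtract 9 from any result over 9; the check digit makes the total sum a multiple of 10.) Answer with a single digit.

Partial digits right→left: 8 0 1 0 3 8 9 9 9 7 7 0 5
Double every second digit counting from the check-digit position (so the 1st, 3rd, 5th, ... of the partial from the right).
  doubled (with −9 where >9): 7 2 6 9 9 5 1 → sum 39
  kept as-is: 0 0 8 9 7 0 → sum 24
Total = 39 + 24 = 63.
Check digit = (10 − (63 mod 10)) mod 10 = 7.

7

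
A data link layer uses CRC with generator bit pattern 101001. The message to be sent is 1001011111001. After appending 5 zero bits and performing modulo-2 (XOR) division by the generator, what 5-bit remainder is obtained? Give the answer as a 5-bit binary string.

Append 5 zeros: 100101111100100000. Divide by 101001 (XOR where the leading bit is 1):
  pos 0: 100101 XOR 101001 = 001100
  pos 2: 110011 XOR 101001 = 011010
  pos 3: 110101 XOR 101001 = 011100
  pos 4: 111001 XOR 101001 = 010000
  pos 5: 100000 XOR 101001 = 001001
  pos 7: 100101 XOR 101001 = 001100
  pos 9: 110000 XOR 101001 = 011001
  pos 10: 110010 XOR 101001 = 011011
  pos 11: 110110 XOR 101001 = 011111
  pos 12: 111110 XOR 101001 = 010111
Remainder (last 5 bits) = 10111. This is the CRC / FCS.

10111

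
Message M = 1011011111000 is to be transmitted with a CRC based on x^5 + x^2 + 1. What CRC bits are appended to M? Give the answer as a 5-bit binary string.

Append 5 zeros: 101101111100000000. Divide by 100101 (XOR where the leading bit is 1):
  pos 0: 101101 XOR 100101 = 001000
  pos 2: 100011 XOR 100101 = 000110
  pos 5: 110110 XOR 100101 = 010011
  pos 6: 100110 XOR 100101 = 000011
  pos 10: 110000 XOR 100101 = 010101
  pos 11: 101010 XOR 100101 = 001111
Remainder (last 5 bits) = 11110. This is the CRC / FCS.

11110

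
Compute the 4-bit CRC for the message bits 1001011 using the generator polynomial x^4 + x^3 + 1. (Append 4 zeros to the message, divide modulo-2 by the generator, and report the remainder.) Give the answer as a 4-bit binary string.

Append 4 zeros: 10010110000. Divide by 11001 (XOR where the leading bit is 1):
  pos 0: 10010 XOR 11001 = 01011
  pos 1: 10111 XOR 11001 = 01110
  pos 2: 11101 XOR 11001 = 00100
  pos 4: 10000 XOR 11001 = 01001
  pos 5: 10010 XOR 11001 = 01011
  pos 6: 10110 XOR 11001 = 01111
Remainder (last 4 bits) = 1111. This is the CRC / FCS.

1111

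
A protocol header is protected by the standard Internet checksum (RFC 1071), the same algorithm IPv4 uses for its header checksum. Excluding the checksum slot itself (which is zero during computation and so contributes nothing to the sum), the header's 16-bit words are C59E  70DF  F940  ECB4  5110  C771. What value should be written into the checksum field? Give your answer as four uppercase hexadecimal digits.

CB09

One's-complement addition (fold any carry out of bit 15 back into bit 0):
  0xC59E + 0x70DF = 0x1367D → wrap carry → 0x367E
  0x367E + 0xF940 = 0x12FBE → wrap carry → 0x2FBF
  0x2FBF + 0xECB4 = 0x11C73 → wrap carry → 0x1C74
  0x1C74 + 0x5110 = 0x06D84
  0x6D84 + 0xC771 = 0x134F5 → wrap carry → 0x34F6
One's-complement sum = 0x34F6.
Checksum = ~0x34F6 & 0xFFFF = 0xCB09.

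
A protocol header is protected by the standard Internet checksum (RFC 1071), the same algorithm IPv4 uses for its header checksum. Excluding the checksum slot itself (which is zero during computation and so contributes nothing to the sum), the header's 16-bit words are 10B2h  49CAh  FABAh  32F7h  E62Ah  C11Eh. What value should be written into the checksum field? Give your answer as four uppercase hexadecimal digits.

One's-complement addition (fold any carry out of bit 15 back into bit 0):
  0x10B2 + 0x49CA = 0x05A7C
  0x5A7C + 0xFABA = 0x15536 → wrap carry → 0x5537
  0x5537 + 0x32F7 = 0x0882E
  0x882E + 0xE62A = 0x16E58 → wrap carry → 0x6E59
  0x6E59 + 0xC11E = 0x12F77 → wrap carry → 0x2F78
One's-complement sum = 0x2F78.
Checksum = ~0x2F78 & 0xFFFF = 0xD087.

D087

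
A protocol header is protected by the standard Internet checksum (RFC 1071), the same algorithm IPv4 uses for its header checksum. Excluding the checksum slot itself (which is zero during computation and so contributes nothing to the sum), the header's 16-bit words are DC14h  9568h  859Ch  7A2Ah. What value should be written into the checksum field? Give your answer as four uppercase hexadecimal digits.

One's-complement addition (fold any carry out of bit 15 back into bit 0):
  0xDC14 + 0x9568 = 0x1717C → wrap carry → 0x717D
  0x717D + 0x859C = 0x0F719
  0xF719 + 0x7A2A = 0x17143 → wrap carry → 0x7144
One's-complement sum = 0x7144.
Checksum = ~0x7144 & 0xFFFF = 0x8EBB.

8EBB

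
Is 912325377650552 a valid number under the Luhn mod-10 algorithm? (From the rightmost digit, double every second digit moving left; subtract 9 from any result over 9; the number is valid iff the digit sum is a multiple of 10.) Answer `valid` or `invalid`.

From the right, keep odd positions and double even positions (subtract 9 from any doubled value over 9):
  doubled (positions 2,4,...): 1 0 3 5 1 6 2 → sum 18
  kept (positions 1,3,...): 2 5 5 7 3 2 2 9 → sum 35
Total = 53.
53 mod 10 = 3, so the number is invalid.

invalid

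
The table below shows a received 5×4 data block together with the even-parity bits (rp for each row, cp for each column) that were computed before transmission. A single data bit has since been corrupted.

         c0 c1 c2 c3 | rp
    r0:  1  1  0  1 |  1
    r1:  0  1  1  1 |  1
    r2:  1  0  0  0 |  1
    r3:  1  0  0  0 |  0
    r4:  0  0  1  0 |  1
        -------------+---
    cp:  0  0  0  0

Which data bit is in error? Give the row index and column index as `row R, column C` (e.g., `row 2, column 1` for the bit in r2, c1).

Recompute each row's even parity and compare to rp:
  r0: data parity 1, sent rp 1 → ok
  r1: data parity 1, sent rp 1 → ok
  r2: data parity 1, sent rp 1 → ok
  r3: data parity 1, sent rp 0 → mismatch
  r4: data parity 1, sent rp 1 → ok
Recompute each column's even parity and compare to cp:
  c0: data parity 1, sent cp 0 → mismatch
  c1: data parity 0, sent cp 0 → ok
  c2: data parity 0, sent cp 0 → ok
  c3: data parity 0, sent cp 0 → ok
Exactly one row (r3) and one column (c0) fail → the flipped bit is at their intersection.

row 3, column 0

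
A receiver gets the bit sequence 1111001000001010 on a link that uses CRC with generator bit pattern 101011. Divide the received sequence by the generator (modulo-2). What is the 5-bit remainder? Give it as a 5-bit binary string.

00111

Modulo-2 division of 1111001000001010 by 101011:
  pos 0: 111100 XOR 101011 = 010111
  pos 1: 101111 XOR 101011 = 000100
  pos 4: 100000 XOR 101011 = 001011
  pos 6: 101100 XOR 101011 = 000111
  pos 9: 111101 XOR 101011 = 010110
  pos 10: 101100 XOR 101011 = 000111
Remainder = 00111 (nonzero — an error is detected).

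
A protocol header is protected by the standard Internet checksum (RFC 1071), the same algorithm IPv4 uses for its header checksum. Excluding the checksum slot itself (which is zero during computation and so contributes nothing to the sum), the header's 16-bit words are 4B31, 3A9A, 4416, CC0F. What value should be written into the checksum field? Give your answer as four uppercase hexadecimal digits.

6A0E

One's-complement addition (fold any carry out of bit 15 back into bit 0):
  0x4B31 + 0x3A9A = 0x085CB
  0x85CB + 0x4416 = 0x0C9E1
  0xC9E1 + 0xCC0F = 0x195F0 → wrap carry → 0x95F1
One's-complement sum = 0x95F1.
Checksum = ~0x95F1 & 0xFFFF = 0x6A0E.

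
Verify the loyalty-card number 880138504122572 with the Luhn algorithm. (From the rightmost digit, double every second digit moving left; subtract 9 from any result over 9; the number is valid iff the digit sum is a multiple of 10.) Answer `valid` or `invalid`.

From the right, keep odd positions and double even positions (subtract 9 from any doubled value over 9):
  doubled (positions 2,4,...): 5 4 2 0 7 2 7 → sum 27
  kept (positions 1,3,...): 2 5 2 4 5 3 0 8 → sum 29
Total = 56.
56 mod 10 = 6, so the number is invalid.

invalid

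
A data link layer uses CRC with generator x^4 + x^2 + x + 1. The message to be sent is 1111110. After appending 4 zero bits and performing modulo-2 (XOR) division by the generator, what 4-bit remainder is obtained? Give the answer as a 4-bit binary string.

Append 4 zeros: 11111100000. Divide by 10111 (XOR where the leading bit is 1):
  pos 0: 11111 XOR 10111 = 01000
  pos 1: 10001 XOR 10111 = 00110
  pos 3: 11000 XOR 10111 = 01111
  pos 4: 11110 XOR 10111 = 01001
  pos 5: 10010 XOR 10111 = 00101
Remainder (last 4 bits) = 1010. This is the CRC / FCS.

1010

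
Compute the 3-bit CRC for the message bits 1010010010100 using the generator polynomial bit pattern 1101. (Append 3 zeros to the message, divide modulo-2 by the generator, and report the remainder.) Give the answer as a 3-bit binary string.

Append 3 zeros: 1010010010100000. Divide by 1101 (XOR where the leading bit is 1):
  pos 0: 1010 XOR 1101 = 0111
  pos 1: 1110 XOR 1101 = 0011
  pos 3: 1110 XOR 1101 = 0011
  pos 5: 1101 XOR 1101 = 0000
  pos 10: 1000 XOR 1101 = 0101
  pos 11: 1010 XOR 1101 = 0111
  pos 12: 1110 XOR 1101 = 0011
Remainder (last 3 bits) = 011. This is the CRC / FCS.

011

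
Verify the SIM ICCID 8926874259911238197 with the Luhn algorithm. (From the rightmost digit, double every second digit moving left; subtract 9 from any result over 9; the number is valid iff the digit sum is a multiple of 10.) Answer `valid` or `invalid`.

valid

From the right, keep odd positions and double even positions (subtract 9 from any doubled value over 9):
  doubled (positions 2,4,...): 9 7 4 2 9 4 5 3 9 → sum 52
  kept (positions 1,3,...): 7 1 3 1 9 5 4 8 2 8 → sum 48
Total = 100.
100 mod 10 = 0, so the number is valid.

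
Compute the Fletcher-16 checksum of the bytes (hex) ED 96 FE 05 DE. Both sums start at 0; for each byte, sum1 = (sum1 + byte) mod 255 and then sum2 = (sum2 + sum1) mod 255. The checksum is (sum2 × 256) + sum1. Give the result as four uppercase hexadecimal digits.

E567

Running sums (mod 255):
  after byte 0 (ED): sum1=237, sum2=237
  after byte 1 (96): sum1=132, sum2=114
  after byte 2 (FE): sum1=131, sum2=245
  after byte 3 (05): sum1=136, sum2=126
  after byte 4 (DE): sum1=103, sum2=229
Checksum = sum2·256 + sum1 = 229·256 + 103 = 58727 = 0xE567.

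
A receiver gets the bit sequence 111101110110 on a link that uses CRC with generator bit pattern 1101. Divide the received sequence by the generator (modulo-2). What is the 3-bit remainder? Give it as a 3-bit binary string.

Modulo-2 division of 111101110110 by 1101:
  pos 0: 1111 XOR 1101 = 0010
  pos 2: 1001 XOR 1101 = 0100
  pos 3: 1001 XOR 1101 = 0100
  pos 4: 1001 XOR 1101 = 0100
  pos 5: 1000 XOR 1101 = 0101
  pos 6: 1011 XOR 1101 = 0110
  pos 7: 1101 XOR 1101 = 0000
Remainder = 000 (zero — the frame passes the CRC check).

000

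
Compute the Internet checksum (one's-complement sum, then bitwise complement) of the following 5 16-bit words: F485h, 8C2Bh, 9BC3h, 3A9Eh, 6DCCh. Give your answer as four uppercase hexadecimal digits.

3B20

One's-complement addition (fold any carry out of bit 15 back into bit 0):
  0xF485 + 0x8C2B = 0x180B0 → wrap carry → 0x80B1
  0x80B1 + 0x9BC3 = 0x11C74 → wrap carry → 0x1C75
  0x1C75 + 0x3A9E = 0x05713
  0x5713 + 0x6DCC = 0x0C4DF
One's-complement sum = 0xC4DF.
Checksum = ~0xC4DF & 0xFFFF = 0x3B20.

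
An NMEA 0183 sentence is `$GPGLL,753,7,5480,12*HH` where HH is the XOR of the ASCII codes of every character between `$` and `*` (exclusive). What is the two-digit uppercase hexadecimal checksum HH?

XOR the ASCII codes of the payload characters:
  'G' = 0x47 → acc = 0x47
  'P' = 0x50 → acc = 0x17
  'G' = 0x47 → acc = 0x50
  'L' = 0x4C → acc = 0x1C
  'L' = 0x4C → acc = 0x50
  ',' = 0x2C → acc = 0x7C
  '7' = 0x37 → acc = 0x4B
  '5' = 0x35 → acc = 0x7E
  '3' = 0x33 → acc = 0x4D
  ',' = 0x2C → acc = 0x61
  '7' = 0x37 → acc = 0x56
  ',' = 0x2C → acc = 0x7A
  '5' = 0x35 → acc = 0x4F
  '4' = 0x34 → acc = 0x7B
  '8' = 0x38 → acc = 0x43
  '0' = 0x30 → acc = 0x73
  ',' = 0x2C → acc = 0x5F
  '1' = 0x31 → acc = 0x6E
  '2' = 0x32 → acc = 0x5C
Checksum = 0x5C.

5C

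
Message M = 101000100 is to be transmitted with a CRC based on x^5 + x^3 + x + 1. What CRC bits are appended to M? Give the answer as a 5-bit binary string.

Append 5 zeros: 10100010000000. Divide by 101011 (XOR where the leading bit is 1):
  pos 0: 101000 XOR 101011 = 000011
  pos 4: 111000 XOR 101011 = 010011
  pos 5: 100110 XOR 101011 = 001101
  pos 7: 110100 XOR 101011 = 011111
  pos 8: 111110 XOR 101011 = 010101
Remainder (last 5 bits) = 10101. This is the CRC / FCS.

10101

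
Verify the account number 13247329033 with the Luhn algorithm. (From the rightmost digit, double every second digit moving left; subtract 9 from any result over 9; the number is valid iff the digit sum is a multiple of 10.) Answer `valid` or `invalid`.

From the right, keep odd positions and double even positions (subtract 9 from any doubled value over 9):
  doubled (positions 2,4,...): 6 9 6 8 6 → sum 35
  kept (positions 1,3,...): 3 0 2 7 2 1 → sum 15
Total = 50.
50 mod 10 = 0, so the number is valid.

valid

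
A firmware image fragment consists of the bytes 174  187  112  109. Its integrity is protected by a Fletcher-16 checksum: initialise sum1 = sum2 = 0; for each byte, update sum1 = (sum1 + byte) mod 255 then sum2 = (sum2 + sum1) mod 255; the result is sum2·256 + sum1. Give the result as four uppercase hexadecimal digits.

3C48

Running sums (mod 255):
  after byte 0 (174): sum1=174, sum2=174
  after byte 1 (187): sum1=106, sum2=25
  after byte 2 (112): sum1=218, sum2=243
  after byte 3 (109): sum1=72, sum2=60
Checksum = sum2·256 + sum1 = 60·256 + 72 = 15432 = 0x3C48.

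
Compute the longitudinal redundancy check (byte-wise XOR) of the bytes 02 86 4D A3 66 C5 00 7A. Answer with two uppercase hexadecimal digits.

B3

XOR the bytes together:
  start with 0x02
  0x02 ⊕ 0x86 = 0x84
  0x84 ⊕ 0x4D = 0xC9
  0xC9 ⊕ 0xA3 = 0x6A
  0x6A ⊕ 0x66 = 0x0C
  0x0C ⊕ 0xC5 = 0xC9
  0xC9 ⊕ 0x00 = 0xC9
  0xC9 ⊕ 0x7A = 0xB3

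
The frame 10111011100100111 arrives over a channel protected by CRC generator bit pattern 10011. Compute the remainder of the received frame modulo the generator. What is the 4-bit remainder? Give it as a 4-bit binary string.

Modulo-2 division of 10111011100100111 by 10011:
  pos 0: 10111 XOR 10011 = 00100
  pos 2: 10001 XOR 10011 = 00010
  pos 5: 10110 XOR 10011 = 00101
  pos 7: 10101 XOR 10011 = 00110
  pos 9: 11000 XOR 10011 = 01011
  pos 10: 10111 XOR 10011 = 00100
  pos 12: 10011 XOR 10011 = 00000
Remainder = 0000 (zero — the frame passes the CRC check).

0000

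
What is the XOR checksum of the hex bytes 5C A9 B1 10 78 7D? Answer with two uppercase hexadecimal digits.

51

XOR the bytes together:
  start with 0x5C
  0x5C ⊕ 0xA9 = 0xF5
  0xF5 ⊕ 0xB1 = 0x44
  0x44 ⊕ 0x10 = 0x54
  0x54 ⊕ 0x78 = 0x2C
  0x2C ⊕ 0x7D = 0x51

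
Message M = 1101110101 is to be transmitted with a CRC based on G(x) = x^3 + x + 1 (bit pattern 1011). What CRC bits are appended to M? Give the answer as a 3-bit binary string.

Append 3 zeros: 1101110101000. Divide by 1011 (XOR where the leading bit is 1):
  pos 0: 1101 XOR 1011 = 0110
  pos 1: 1101 XOR 1011 = 0110
  pos 2: 1101 XOR 1011 = 0110
  pos 3: 1100 XOR 1011 = 0111
  pos 4: 1111 XOR 1011 = 0100
  pos 5: 1000 XOR 1011 = 0011
  pos 7: 1110 XOR 1011 = 0101
  pos 8: 1010 XOR 1011 = 0001
Remainder (last 3 bits) = 010. This is the CRC / FCS.

010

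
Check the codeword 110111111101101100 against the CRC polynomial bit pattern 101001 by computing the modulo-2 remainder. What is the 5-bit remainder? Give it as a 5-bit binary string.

10000

Modulo-2 division of 110111111101101100 by 101001:
  pos 0: 110111 XOR 101001 = 011110
  pos 1: 111101 XOR 101001 = 010100
  pos 2: 101001 XOR 101001 = 000000
  pos 8: 110110 XOR 101001 = 011111
  pos 9: 111111 XOR 101001 = 010110
  pos 10: 101101 XOR 101001 = 000100
Remainder = 10000 (nonzero — an error is detected).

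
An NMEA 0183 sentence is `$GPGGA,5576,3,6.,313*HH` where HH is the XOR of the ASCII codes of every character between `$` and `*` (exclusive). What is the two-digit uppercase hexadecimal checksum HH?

4D

XOR the ASCII codes of the payload characters:
  'G' = 0x47 → acc = 0x47
  'P' = 0x50 → acc = 0x17
  'G' = 0x47 → acc = 0x50
  'G' = 0x47 → acc = 0x17
  'A' = 0x41 → acc = 0x56
  ',' = 0x2C → acc = 0x7A
  '5' = 0x35 → acc = 0x4F
  '5' = 0x35 → acc = 0x7A
  '7' = 0x37 → acc = 0x4D
  '6' = 0x36 → acc = 0x7B
  ',' = 0x2C → acc = 0x57
  '3' = 0x33 → acc = 0x64
  ',' = 0x2C → acc = 0x48
  '6' = 0x36 → acc = 0x7E
  '.' = 0x2E → acc = 0x50
  ',' = 0x2C → acc = 0x7C
  '3' = 0x33 → acc = 0x4F
  '1' = 0x31 → acc = 0x7E
  '3' = 0x33 → acc = 0x4D
Checksum = 0x4D.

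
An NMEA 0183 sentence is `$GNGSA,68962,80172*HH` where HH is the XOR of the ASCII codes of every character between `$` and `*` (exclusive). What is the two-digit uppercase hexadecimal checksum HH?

XOR the ASCII codes of the payload characters:
  'G' = 0x47 → acc = 0x47
  'N' = 0x4E → acc = 0x09
  'G' = 0x47 → acc = 0x4E
  'S' = 0x53 → acc = 0x1D
  'A' = 0x41 → acc = 0x5C
  ',' = 0x2C → acc = 0x70
  '6' = 0x36 → acc = 0x46
  '8' = 0x38 → acc = 0x7E
  '9' = 0x39 → acc = 0x47
  '6' = 0x36 → acc = 0x71
  '2' = 0x32 → acc = 0x43
  ',' = 0x2C → acc = 0x6F
  '8' = 0x38 → acc = 0x57
  '0' = 0x30 → acc = 0x67
  '1' = 0x31 → acc = 0x56
  '7' = 0x37 → acc = 0x61
  '2' = 0x32 → acc = 0x53
Checksum = 0x53.

53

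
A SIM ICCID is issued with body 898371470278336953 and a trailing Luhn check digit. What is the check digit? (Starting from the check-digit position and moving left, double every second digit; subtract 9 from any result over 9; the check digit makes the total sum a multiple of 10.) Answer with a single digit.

8

Partial digits right→left: 3 5 9 6 3 3 8 7 2 0 7 4 1 7 3 8 9 8
Double every second digit counting from the check-digit position (so the 1st, 3rd, 5th, ... of the partial from the right).
  doubled (with −9 where >9): 6 9 6 7 4 5 2 6 9 → sum 54
  kept as-is: 5 6 3 7 0 4 7 8 8 → sum 48
Total = 54 + 48 = 102.
Check digit = (10 − (102 mod 10)) mod 10 = 8.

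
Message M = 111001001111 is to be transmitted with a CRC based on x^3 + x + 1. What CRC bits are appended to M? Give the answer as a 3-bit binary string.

000

Append 3 zeros: 111001001111000. Divide by 1011 (XOR where the leading bit is 1):
  pos 0: 1110 XOR 1011 = 0101
  pos 1: 1010 XOR 1011 = 0001
  pos 4: 1100 XOR 1011 = 0111
  pos 5: 1111 XOR 1011 = 0100
  pos 6: 1001 XOR 1011 = 0010
  pos 8: 1011 XOR 1011 = 0000
Remainder (last 3 bits) = 000. This is the CRC / FCS.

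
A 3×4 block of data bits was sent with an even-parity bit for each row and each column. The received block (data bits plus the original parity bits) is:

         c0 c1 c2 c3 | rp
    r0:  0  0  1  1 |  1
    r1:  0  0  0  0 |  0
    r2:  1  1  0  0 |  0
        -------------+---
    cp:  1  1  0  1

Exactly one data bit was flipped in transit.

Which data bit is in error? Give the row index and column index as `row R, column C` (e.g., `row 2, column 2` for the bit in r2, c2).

row 0, column 2

Recompute each row's even parity and compare to rp:
  r0: data parity 0, sent rp 1 → mismatch
  r1: data parity 0, sent rp 0 → ok
  r2: data parity 0, sent rp 0 → ok
Recompute each column's even parity and compare to cp:
  c0: data parity 1, sent cp 1 → ok
  c1: data parity 1, sent cp 1 → ok
  c2: data parity 1, sent cp 0 → mismatch
  c3: data parity 1, sent cp 1 → ok
Exactly one row (r0) and one column (c2) fail → the flipped bit is at their intersection.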